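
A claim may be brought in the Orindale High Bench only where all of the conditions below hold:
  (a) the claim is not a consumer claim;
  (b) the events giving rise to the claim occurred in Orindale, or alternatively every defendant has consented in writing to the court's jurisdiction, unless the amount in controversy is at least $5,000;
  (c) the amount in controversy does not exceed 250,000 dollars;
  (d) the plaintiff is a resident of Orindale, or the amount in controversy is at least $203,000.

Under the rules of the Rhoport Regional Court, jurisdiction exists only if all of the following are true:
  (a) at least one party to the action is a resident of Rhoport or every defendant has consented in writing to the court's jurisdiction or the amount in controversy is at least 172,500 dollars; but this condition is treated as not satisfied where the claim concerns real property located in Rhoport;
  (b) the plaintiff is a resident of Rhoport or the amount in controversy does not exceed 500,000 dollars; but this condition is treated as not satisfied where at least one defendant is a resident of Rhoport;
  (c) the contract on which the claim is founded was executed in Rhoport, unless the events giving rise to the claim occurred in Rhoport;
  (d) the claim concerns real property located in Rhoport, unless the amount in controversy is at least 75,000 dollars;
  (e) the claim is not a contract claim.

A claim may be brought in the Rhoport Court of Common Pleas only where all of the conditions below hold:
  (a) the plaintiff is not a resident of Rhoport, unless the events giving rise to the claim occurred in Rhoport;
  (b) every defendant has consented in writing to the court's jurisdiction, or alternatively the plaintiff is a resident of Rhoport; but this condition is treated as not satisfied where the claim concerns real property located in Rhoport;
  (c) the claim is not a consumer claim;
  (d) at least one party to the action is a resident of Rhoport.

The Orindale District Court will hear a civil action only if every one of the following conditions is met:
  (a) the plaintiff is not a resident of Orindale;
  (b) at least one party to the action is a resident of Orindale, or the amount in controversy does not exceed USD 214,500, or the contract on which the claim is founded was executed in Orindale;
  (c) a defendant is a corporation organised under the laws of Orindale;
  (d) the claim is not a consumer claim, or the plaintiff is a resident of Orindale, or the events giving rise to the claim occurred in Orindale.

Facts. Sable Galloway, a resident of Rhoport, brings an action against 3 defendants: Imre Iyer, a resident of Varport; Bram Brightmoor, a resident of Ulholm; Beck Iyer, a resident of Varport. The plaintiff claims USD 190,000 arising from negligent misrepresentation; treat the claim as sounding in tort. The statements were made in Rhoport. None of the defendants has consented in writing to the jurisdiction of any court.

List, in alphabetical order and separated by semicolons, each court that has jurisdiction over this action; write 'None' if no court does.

The Orindale High Bench:
  (a) The claim is a tort claim, not a consumer claim. Condition met.
  (b) The operative events occurred in Rhoport, not Orindale; no such written consent has been filed — no alternative holds. But the amount in controversy is 190,000 dollars, which meets the 5,000 dollars floor, and the 'unless' clause therefore excuses the requirement. Satisfied.
  (c) The amount in controversy is $190,000, within the 250,000 dollars ceiling. Met.
  (d) The plaintiff resides in Rhoport, not Orindale; the amount in controversy is 190,000 dollars, below the $203,000 floor — every alternative fails. Not met.
  → The court lacks jurisdiction.
The Rhoport Regional Court:
  (a) Sable Galloway resides in Rhoport, which satisfies one of the alternatives. The exception is not triggered, since the claim does not concern real property. Met.
  (b) The plaintiff resides in Rhoport — that alternative is enough. The carve-out does not apply: no defendant resides in Rhoport (they reside in Varport, Ulholm, Varport). Satisfied.
  (c) No contract (and hence no place of execution) is alleged. The proviso rescues it, though: the operative events occurred in Rhoport. Condition met.
  (d) The claim does not concern real property. The proviso rescues it, though: the amount in controversy is USD 190,000, which meets the USD 75,000 floor. Met.
  (e) The claim is a tort claim, not a contract claim. Condition met.
  → Jurisdiction lies.
The Rhoport Court of Common Pleas:
  (a) The plaintiff resides in Rhoport. But the operative events occurred in Rhoport, and the 'unless' clause therefore excuses the requirement. Condition met.
  (b) The plaintiff resides in Rhoport, so this disjunct is met. The carve-out does not apply: the claim does not concern real property. Condition met.
  (c) The claim is a tort claim, not a consumer claim. Condition met.
  (d) Sable Galloway resides in Rhoport. Condition met.
  → Jurisdiction lies.
The Orindale District Court:
  (a) The plaintiff resides in Rhoport, which is not Orindale. Satisfied.
  (b) The amount in controversy is 190,000 dollars, within the USD 214,500 ceiling — that alternative is enough. Satisfied.
  (c) No defendant is a corporation. Condition not met.
  (d) The claim is a tort claim, not a consumer claim, which satisfies one of the alternatives. Satisfied.
  → Not every requirement is met — no jurisdiction.

the Rhoport Court of Common Pleas; the Rhoport Regional Court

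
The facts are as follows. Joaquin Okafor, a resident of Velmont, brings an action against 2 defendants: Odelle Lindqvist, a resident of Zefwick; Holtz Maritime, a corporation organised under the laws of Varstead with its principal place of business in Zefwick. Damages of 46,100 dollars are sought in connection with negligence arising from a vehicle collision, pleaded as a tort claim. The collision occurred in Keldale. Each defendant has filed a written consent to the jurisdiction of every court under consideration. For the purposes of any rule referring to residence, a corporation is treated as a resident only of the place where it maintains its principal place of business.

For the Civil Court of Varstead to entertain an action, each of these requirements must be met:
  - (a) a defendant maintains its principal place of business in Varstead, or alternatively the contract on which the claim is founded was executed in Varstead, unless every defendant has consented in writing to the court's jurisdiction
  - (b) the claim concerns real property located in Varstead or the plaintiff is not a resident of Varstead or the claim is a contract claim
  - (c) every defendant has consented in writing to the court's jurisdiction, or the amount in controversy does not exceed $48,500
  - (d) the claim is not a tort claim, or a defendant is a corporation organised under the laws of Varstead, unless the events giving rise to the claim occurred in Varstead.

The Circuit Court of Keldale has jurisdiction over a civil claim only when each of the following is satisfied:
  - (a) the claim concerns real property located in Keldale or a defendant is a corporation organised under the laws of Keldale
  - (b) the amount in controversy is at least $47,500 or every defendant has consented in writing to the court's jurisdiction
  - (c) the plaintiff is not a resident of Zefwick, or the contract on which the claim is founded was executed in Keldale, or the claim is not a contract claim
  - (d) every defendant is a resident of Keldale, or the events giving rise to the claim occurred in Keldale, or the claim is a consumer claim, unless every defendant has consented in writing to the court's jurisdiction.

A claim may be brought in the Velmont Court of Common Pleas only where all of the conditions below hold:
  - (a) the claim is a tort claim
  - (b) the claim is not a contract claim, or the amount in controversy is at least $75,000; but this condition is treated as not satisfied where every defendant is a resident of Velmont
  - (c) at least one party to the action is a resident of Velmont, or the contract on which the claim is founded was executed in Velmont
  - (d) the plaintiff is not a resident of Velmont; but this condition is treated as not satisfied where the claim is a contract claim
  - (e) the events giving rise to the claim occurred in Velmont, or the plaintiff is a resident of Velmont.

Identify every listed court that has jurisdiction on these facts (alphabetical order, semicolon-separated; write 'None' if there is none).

The Civil Court of Varstead:
  (a) The corporate defendant(s) have their principal place of business in Zefwick, not Varstead; no contract (and hence no place of execution) is alleged — no alternative holds. However, every defendant has filed written consent, so the 'unless' proviso supplies this condition. Met.
  (b) The plaintiff resides in Velmont, which is not Varstead, which satisfies one of the alternatives. Satisfied.
  (c) Every defendant has filed written consent — that alternative is enough. Met.
  (d) Holtz Maritime is organised under the laws of Varstead, so this disjunct is met. Satisfied.
  → Jurisdiction lies.
The Circuit Court of Keldale:
  (a) The claim does not concern real property; the corporate defendant(s) are organised in Varstead, not Keldale — none of the alternatives is met. Condition not met.
  (b) Every defendant has filed written consent, so one alternative holds. Met.
  (c) The plaintiff resides in Velmont, which is not Zefwick, so this disjunct is met. Condition met.
  (d) The operative events occurred in Keldale — that alternative is enough. Met.
  → No jurisdiction.
The Velmont Court of Common Pleas:
  (a) The claim is a tort claim. Condition met.
  (b) The claim is a tort claim, not a contract claim, so this disjunct is met. The exception is not triggered, since the defendants reside as follows — Odelle Lindqvist in Zefwick, Holtz Maritime in Zefwick — not all in Velmont. Met.
  (c) Joaquin Okafor resides in Velmont — that alternative is enough. Satisfied.
  (d) The plaintiff resides in Velmont. Not satisfied.
  (e) The plaintiff resides in Velmont, so one alternative holds. Satisfied.
  → Not every requirement is met — no jurisdiction.

the Civil Court of Varstead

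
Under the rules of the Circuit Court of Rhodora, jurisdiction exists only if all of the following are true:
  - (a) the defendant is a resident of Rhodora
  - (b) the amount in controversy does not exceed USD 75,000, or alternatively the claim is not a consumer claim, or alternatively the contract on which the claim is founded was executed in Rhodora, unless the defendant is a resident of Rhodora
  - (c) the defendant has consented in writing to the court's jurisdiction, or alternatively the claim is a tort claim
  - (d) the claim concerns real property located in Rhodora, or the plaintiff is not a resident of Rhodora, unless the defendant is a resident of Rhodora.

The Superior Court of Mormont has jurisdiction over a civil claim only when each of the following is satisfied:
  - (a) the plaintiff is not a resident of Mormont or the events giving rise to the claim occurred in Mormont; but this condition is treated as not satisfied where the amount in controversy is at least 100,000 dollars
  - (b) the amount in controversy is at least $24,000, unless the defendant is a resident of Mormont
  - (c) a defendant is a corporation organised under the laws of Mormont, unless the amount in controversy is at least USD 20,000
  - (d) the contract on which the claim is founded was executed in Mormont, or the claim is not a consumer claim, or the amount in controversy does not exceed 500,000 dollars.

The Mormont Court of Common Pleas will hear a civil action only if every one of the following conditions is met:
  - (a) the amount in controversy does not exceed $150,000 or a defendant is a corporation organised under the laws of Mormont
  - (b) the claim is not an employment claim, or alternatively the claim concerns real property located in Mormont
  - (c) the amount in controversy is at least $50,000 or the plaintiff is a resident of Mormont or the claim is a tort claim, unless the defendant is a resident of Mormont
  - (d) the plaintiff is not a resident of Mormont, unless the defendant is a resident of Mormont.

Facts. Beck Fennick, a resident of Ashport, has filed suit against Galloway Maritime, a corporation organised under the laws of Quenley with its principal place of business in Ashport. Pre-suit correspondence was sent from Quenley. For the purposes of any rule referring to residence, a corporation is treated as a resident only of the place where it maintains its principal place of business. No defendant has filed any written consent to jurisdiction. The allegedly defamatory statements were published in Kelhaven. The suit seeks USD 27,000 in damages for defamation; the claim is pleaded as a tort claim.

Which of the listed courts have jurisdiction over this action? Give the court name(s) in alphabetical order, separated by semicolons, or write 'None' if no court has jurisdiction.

The Circuit Court of Rhodora:
  (a) The defendant resides in Ashport, not Rhodora. Not met.
  (b) The amount in controversy is USD 27,000, within the USD 75,000 ceiling, which satisfies one of the alternatives. Condition met.
  (c) The claim is a tort claim, which satisfies one of the alternatives. Met.
  (d) The plaintiff resides in Ashport, which is not Rhodora, so one alternative holds. Satisfied.
  → Not every requirement is met — no jurisdiction.
The Superior Court of Mormont:
  (a) The plaintiff resides in Ashport, which is not Mormont, so one alternative holds. The exception is not triggered, since the amount in controversy is $27,000, below the USD 100,000 floor. Satisfied.
  (b) The amount in controversy is 27,000 dollars, which meets the 24,000 dollars floor. Condition met.
  (c) The corporate defendant(s) are organised in Quenley, not Mormont. However, the amount in controversy is 27,000 dollars, which meets the USD 20,000 floor, so the 'unless' proviso supplies this condition. Met.
  (d) The claim is a tort claim, not a consumer claim, so this disjunct is met. Satisfied.
  → All conditions met; jurisdiction exists.
The Mormont Court of Common Pleas:
  (a) The amount in controversy is 27,000 dollars, within the $150,000 ceiling, so this disjunct is met. Satisfied.
  (b) The claim is a tort claim, not an employment claim, so this disjunct is met. Condition met.
  (c) The claim is a tort claim, so this disjunct is met. Met.
  (d) The plaintiff resides in Ashport, which is not Mormont. Condition met.
  → The court has jurisdiction.

the Mormont Court of Common Pleas; the Superior Court of Mormont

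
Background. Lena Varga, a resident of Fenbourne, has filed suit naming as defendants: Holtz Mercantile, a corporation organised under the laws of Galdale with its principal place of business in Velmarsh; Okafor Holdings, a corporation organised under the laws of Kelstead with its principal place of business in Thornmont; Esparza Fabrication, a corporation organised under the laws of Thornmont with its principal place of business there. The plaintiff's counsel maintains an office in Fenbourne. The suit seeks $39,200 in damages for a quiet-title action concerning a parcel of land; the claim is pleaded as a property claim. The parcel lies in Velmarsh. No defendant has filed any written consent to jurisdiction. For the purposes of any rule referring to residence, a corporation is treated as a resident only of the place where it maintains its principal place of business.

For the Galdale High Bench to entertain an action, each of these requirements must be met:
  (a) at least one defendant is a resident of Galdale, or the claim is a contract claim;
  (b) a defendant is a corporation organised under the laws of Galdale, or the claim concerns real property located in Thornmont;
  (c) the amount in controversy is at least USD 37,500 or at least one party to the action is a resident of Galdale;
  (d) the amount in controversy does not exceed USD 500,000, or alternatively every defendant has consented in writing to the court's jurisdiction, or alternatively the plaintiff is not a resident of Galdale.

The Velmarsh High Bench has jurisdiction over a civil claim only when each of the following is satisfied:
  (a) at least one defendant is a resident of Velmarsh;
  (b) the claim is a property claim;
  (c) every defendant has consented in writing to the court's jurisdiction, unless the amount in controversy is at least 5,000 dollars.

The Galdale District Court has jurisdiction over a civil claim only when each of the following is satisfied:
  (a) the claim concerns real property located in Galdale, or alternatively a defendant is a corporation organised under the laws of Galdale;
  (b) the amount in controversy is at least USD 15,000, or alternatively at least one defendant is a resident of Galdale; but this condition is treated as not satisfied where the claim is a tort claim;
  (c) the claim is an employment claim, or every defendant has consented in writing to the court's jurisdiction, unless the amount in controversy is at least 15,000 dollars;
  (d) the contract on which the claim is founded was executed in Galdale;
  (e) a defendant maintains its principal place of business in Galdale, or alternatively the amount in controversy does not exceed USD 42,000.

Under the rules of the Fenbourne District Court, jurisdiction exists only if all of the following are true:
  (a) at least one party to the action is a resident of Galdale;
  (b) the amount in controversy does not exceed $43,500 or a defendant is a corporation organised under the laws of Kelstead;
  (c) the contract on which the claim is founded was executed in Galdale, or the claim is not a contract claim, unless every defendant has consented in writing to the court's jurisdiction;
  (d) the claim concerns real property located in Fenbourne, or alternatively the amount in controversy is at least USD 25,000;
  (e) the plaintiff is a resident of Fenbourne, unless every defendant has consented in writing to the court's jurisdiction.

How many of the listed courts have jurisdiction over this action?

The Galdale High Bench:
  (a) No defendant resides in Galdale (they reside in Velmarsh, Thornmont, Thornmont); the claim is a property claim, not a contract claim — no alternative holds. Condition not met.
  (b) Holtz Mercantile is organised under the laws of Galdale, which satisfies one of the alternatives. Condition met.
  (c) The amount in controversy is 39,200 dollars, which meets the USD 37,500 floor — that alternative is enough. Satisfied.
  (d) The amount in controversy is 39,200 dollars, within the 500,000 dollars ceiling, which satisfies one of the alternatives. Satisfied.
  → No jurisdiction.
The Velmarsh High Bench:
  (a) Holtz Mercantile resides in Velmarsh. Satisfied.
  (b) The claim is a property claim. Satisfied.
  (c) No such written consent has been filed. The proviso rescues it, though: the amount in controversy is 39,200 dollars, which meets the $5,000 floor. Condition met.
  → Jurisdiction lies.
The Galdale District Court:
  (a) Holtz Mercantile is organised under the laws of Galdale, which satisfies one of the alternatives. Condition met.
  (b) The amount in controversy is 39,200 dollars, which meets the USD 15,000 floor — that alternative is enough. The exception is not triggered, since the claim is a property claim, not a tort claim. Condition met.
  (c) The claim is a property claim, not an employment claim; no such written consent has been filed — no alternative holds. However, the amount in controversy is USD 39,200, which meets the $15,000 floor, so the 'unless' proviso supplies this condition. Condition met.
  (d) No contract (and hence no place of execution) is alleged. Condition not met.
  (e) The amount in controversy is USD 39,200, within the $42,000 ceiling, so one alternative holds. Condition met.
  → No jurisdiction.
The Fenbourne District Court:
  (a) No party resides in Galdale. Not satisfied.
  (b) The amount in controversy is USD 39,200, within the USD 43,500 ceiling, which satisfies one of the alternatives. Condition met.
  (c) The claim is a property claim, not a contract claim, so one alternative holds. Condition met.
  (d) The amount in controversy is $39,200, which meets the 25,000 dollars floor, so one alternative holds. Satisfied.
  (e) The plaintiff resides in Fenbourne. Met.
  → The court lacks jurisdiction.
Courts with jurisdiction: the Velmarsh High Bench — 1 in total.

1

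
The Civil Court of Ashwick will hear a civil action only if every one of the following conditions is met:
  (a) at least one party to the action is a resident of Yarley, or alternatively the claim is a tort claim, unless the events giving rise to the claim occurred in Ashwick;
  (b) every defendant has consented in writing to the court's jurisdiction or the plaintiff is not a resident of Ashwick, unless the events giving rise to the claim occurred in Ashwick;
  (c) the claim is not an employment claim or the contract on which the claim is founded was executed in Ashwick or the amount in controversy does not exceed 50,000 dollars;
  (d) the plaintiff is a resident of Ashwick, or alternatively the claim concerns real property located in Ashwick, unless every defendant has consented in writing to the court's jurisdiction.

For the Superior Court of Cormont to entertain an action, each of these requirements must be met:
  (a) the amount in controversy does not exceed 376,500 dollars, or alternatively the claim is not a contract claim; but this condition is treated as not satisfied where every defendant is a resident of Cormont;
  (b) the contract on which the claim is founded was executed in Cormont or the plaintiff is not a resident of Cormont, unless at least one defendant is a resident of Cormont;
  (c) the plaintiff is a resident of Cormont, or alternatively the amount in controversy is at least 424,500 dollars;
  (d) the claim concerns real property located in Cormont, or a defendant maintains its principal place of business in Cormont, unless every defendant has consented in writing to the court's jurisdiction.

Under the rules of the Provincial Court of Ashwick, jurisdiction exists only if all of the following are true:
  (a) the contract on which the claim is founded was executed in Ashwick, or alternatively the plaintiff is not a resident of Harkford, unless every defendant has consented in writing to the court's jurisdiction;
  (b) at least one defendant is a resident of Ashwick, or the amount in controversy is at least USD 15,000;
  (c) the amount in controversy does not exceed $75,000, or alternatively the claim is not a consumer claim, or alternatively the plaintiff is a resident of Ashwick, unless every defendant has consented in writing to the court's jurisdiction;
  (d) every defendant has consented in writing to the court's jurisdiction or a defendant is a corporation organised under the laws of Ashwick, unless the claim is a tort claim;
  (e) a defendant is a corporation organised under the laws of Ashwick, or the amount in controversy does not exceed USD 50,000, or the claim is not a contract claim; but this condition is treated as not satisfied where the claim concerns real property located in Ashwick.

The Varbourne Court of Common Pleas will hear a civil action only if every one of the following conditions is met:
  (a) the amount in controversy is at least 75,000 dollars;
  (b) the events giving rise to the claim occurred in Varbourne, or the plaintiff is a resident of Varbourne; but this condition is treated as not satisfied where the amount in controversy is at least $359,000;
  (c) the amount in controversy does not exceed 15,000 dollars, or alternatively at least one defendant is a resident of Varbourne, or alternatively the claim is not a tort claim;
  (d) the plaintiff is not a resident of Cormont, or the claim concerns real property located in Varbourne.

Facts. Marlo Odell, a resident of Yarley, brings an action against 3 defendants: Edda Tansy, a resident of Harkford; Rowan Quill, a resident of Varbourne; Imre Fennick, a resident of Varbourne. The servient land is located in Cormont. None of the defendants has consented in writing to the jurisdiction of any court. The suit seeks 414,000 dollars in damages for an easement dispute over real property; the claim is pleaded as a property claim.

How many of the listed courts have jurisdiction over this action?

The Civil Court of Ashwick:
  (a) Marlo Odell resides in Yarley, so one alternative holds. Met.
  (b) The plaintiff resides in Yarley, which is not Ashwick, so one alternative holds. Condition met.
  (c) The claim is a property claim, not an employment claim, so one alternative holds. Condition met.
  (d) The plaintiff resides in Yarley, not Ashwick; the property lies in Cormont, not Ashwick — none of the alternatives is met. Nor does the 'unless' clause help: no such written consent has been filed. Not met.
  → No jurisdiction.
The Superior Court of Cormont:
  (a) The claim is a property claim, not a contract claim, which satisfies one of the alternatives. The carve-out does not apply: the defendants reside as follows — Edda Tansy in Harkford, Rowan Quill in Varbourne, Imre Fennick in Varbourne — not all in Cormont. Met.
  (b) The plaintiff resides in Yarley, which is not Cormont — that alternative is enough. Condition met.
  (c) The plaintiff resides in Yarley, not Cormont; the amount in controversy is USD 414,000, below the USD 424,500 floor — none of the alternatives is met. Fails.
  (d) The property lies in Cormont — that alternative is enough. Satisfied.
  → Not every requirement is met — no jurisdiction.
The Provincial Court of Ashwick:
  (a) The plaintiff resides in Yarley, which is not Harkford, so this disjunct is met. Satisfied.
  (b) The amount in controversy is 414,000 dollars, which meets the 15,000 dollars floor, which satisfies one of the alternatives. Condition met.
  (c) The claim is a property claim, not a consumer claim, which satisfies one of the alternatives. Met.
  (d) No such written consent has been filed; no defendant is a corporation — every alternative fails. The proviso offers no rescue either, since the claim is a property claim, not a tort claim. Fails.
  (e) The claim is a property claim, not a contract claim — that alternative is enough. The carve-out does not apply: the property lies in Cormont, not Ashwick. Met.
  → No jurisdiction.
The Varbourne Court of Common Pleas:
  (a) The amount in controversy is $414,000, which meets the $75,000 floor. Satisfied.
  (b) The operative events occurred in Cormont, not Varbourne; the plaintiff resides in Yarley, not Varbourne — every alternative fails. Fails.
  (c) Rowan Quill resides in Varbourne, so one alternative holds. Met.
  (d) The plaintiff resides in Yarley, which is not Cormont — that alternative is enough. Met.
  → Not every requirement is met — no jurisdiction.
No court satisfies all of its conditions.

0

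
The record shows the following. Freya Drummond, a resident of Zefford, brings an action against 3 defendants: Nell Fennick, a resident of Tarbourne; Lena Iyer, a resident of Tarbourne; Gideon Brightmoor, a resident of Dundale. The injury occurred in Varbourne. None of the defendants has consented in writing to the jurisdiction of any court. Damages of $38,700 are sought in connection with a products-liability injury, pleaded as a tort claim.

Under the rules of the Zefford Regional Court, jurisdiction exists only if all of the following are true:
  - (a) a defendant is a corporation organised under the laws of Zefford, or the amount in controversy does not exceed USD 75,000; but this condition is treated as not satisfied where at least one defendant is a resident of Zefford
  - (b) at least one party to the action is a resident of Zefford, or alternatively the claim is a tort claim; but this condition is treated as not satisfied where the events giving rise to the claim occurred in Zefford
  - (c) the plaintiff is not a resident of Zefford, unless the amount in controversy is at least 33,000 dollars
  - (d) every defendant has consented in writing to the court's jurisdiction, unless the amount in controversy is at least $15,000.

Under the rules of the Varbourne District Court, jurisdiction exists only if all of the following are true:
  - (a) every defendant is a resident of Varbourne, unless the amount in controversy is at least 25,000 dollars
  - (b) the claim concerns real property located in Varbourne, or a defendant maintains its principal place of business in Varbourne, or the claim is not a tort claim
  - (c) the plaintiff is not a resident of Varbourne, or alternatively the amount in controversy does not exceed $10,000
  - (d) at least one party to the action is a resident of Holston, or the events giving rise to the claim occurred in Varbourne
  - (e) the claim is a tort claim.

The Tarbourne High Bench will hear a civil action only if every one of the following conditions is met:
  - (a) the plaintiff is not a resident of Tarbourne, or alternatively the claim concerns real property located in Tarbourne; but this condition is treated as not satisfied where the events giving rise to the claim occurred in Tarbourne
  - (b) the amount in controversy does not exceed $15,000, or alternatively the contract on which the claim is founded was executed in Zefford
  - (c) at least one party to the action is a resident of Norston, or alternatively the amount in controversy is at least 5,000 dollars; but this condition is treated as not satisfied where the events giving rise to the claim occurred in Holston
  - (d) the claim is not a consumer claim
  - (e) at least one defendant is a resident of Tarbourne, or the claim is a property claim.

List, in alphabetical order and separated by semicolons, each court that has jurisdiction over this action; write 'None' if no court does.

The Zefford Regional Court:
  (a) The amount in controversy is USD 38,700, within the $75,000 ceiling — that alternative is enough. The exception is not triggered, since no defendant resides in Zefford (they reside in Tarbourne, Tarbourne, Dundale). Met.
  (b) Freya Drummond resides in Zefford, which satisfies one of the alternatives. The exception is not triggered, since the operative events occurred in Varbourne, not Zefford. Condition met.
  (c) The plaintiff resides in Zefford. The proviso rescues it, though: the amount in controversy is 38,700 dollars, which meets the $33,000 floor. Satisfied.
  (d) No such written consent has been filed. But the amount in controversy is USD 38,700, which meets the 15,000 dollars floor, and the 'unless' clause therefore excuses the requirement. Met.
  → Jurisdiction lies.
The Varbourne District Court:
  (a) The defendants reside as follows — Nell Fennick in Tarbourne, Lena Iyer in Tarbourne, Gideon Brightmoor in Dundale — not all in Varbourne. But the amount in controversy is 38,700 dollars, which meets the $25,000 floor, and the 'unless' clause therefore excuses the requirement. Condition met.
  (b) The claim does not concern real property; no defendant is a corporation; the claim is a tort claim — every alternative fails. Not met.
  (c) The plaintiff resides in Zefford, which is not Varbourne — that alternative is enough. Met.
  (d) The operative events occurred in Varbourne, so one alternative holds. Met.
  (e) The claim is a tort claim. Satisfied.
  → Not every requirement is met — no jurisdiction.
The Tarbourne High Bench:
  (a) The plaintiff resides in Zefford, which is not Tarbourne, so one alternative holds. And the carve-out is inapplicable — the operative events occurred in Varbourne, not Tarbourne. Condition met.
  (b) The amount in controversy is USD 38,700, above the USD 15,000 ceiling; no contract (and hence no place of execution) is alleged — no alternative holds. Fails.
  (c) The amount in controversy is 38,700 dollars, which meets the $5,000 floor, which satisfies one of the alternatives. The exception is not triggered, since the operative events occurred in Varbourne, not Holston. Met.
  (d) The claim is a tort claim, not a consumer claim. Met.
  (e) Nell Fennick resides in Tarbourne, so this disjunct is met. Satisfied.
  → Not every requirement is met — no jurisdiction.

the Zefford Regional Court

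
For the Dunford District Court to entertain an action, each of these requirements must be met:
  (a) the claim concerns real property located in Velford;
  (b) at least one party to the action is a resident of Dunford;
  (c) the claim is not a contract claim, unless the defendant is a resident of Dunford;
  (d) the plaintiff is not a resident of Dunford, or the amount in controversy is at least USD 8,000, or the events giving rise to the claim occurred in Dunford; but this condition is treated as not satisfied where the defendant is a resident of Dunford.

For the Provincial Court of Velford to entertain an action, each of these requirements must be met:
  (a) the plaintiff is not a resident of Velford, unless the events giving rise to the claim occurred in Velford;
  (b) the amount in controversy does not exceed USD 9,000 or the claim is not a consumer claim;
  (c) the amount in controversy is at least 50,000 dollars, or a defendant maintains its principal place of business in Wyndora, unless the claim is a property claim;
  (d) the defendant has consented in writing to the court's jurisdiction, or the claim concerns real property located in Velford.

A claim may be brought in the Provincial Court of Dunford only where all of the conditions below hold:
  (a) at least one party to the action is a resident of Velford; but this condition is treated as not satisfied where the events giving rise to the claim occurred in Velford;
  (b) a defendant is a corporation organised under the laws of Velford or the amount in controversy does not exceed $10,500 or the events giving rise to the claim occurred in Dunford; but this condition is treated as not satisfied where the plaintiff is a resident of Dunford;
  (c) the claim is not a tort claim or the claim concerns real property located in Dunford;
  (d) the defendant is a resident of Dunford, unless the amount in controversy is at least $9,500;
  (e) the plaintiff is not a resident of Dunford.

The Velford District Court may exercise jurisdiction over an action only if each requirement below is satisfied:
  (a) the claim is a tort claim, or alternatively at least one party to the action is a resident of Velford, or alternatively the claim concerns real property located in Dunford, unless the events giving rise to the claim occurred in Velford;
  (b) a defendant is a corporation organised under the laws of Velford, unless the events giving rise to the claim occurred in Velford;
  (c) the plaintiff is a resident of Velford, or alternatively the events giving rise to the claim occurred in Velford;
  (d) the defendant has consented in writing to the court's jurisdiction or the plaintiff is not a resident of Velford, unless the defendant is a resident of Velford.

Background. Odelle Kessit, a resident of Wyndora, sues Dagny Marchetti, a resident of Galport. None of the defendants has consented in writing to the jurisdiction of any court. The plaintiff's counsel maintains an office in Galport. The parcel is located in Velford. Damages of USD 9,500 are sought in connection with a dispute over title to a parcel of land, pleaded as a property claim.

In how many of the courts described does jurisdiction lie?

The Dunford District Court:
  (a) The property lies in Velford. Met.
  (b) No party resides in Dunford. Not satisfied.
  (c) The claim is a property claim, not a contract claim. Condition met.
  (d) The plaintiff resides in Wyndora, which is not Dunford, so this disjunct is met. And the carve-out is inapplicable — the defendant resides in Galport, not Dunford. Condition met.
  → Not every requirement is met — no jurisdiction.
The Provincial Court of Velford:
  (a) The plaintiff resides in Wyndora, which is not Velford. Condition met.
  (b) The claim is a property claim, not a consumer claim, so this disjunct is met. Met.
  (c) The amount in controversy is 9,500 dollars, below the USD 50,000 floor; no defendant is a corporation — every alternative fails. The proviso rescues it, though: the claim is a property claim. Satisfied.
  (d) The property lies in Velford — that alternative is enough. Met.
  → Jurisdiction lies.
The Provincial Court of Dunford:
  (a) No party resides in Velford. Not satisfied.
  (b) The amount in controversy is USD 9,500, within the 10,500 dollars ceiling, which satisfies one of the alternatives. The carve-out does not apply: the plaintiff resides in Wyndora, not Dunford. Condition met.
  (c) The claim is a property claim, not a tort claim — that alternative is enough. Satisfied.
  (d) The defendant resides in Galport, not Dunford. But the amount in controversy is $9,500, which meets the 9,500 dollars floor, and the 'unless' clause therefore excuses the requirement. Satisfied.
  (e) The plaintiff resides in Wyndora, which is not Dunford. Condition met.
  → Not every requirement is met — no jurisdiction.
The Velford District Court:
  (a) The claim is a property claim, not a tort claim; no party resides in Velford; the property lies in Velford, not Dunford — no alternative holds. The proviso rescues it, though: the operative events occurred in Velford. Met.
  (b) No defendant is a corporation. However, the operative events occurred in Velford, so the 'unless' proviso supplies this condition. Met.
  (c) The operative events occurred in Velford, which satisfies one of the alternatives. Met.
  (d) The plaintiff resides in Wyndora, which is not Velford — that alternative is enough. Condition met.
  → Jurisdiction lies.
Courts with jurisdiction: the Provincial Court of Velford, the Velford District Court — 2 in total.

2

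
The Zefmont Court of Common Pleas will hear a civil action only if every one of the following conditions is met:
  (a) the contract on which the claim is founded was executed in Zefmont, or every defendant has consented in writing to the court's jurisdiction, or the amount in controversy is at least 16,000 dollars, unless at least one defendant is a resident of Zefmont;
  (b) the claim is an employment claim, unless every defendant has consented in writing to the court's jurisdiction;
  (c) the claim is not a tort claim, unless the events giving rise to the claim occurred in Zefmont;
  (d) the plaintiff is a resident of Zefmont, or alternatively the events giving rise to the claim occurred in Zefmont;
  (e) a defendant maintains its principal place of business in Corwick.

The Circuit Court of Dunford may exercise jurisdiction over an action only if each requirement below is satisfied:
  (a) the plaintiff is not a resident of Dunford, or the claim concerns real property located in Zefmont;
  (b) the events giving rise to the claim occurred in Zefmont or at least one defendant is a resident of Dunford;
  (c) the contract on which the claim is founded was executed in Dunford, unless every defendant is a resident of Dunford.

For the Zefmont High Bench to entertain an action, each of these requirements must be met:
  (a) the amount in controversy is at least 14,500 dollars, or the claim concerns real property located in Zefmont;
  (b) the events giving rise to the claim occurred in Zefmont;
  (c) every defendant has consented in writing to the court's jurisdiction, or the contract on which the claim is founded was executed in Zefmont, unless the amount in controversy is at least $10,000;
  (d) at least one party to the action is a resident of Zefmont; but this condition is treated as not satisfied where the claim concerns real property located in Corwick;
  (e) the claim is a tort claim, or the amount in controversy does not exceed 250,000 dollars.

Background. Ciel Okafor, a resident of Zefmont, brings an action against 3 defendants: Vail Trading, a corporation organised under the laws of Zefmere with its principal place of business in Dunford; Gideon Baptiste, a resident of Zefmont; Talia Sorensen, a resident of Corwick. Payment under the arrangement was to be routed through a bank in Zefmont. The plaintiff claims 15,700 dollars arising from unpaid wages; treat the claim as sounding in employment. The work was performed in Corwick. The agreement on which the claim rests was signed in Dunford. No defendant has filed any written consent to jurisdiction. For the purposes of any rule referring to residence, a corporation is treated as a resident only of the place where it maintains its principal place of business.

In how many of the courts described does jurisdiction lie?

The Zefmont Court of Common Pleas:
  (a) The contract was executed in Dunford, not Zefmont; no such written consent has been filed; the amount in controversy is 15,700 dollars, below the 16,000 dollars floor — none of the alternatives is met. The proviso rescues it, though: Gideon Baptiste resides in Zefmont. Satisfied.
  (b) The claim is an employment claim. Condition met.
  (c) The claim is an employment claim, not a tort claim. Satisfied.
  (d) The plaintiff resides in Zefmont — that alternative is enough. Satisfied.
  (e) The corporate defendant(s) have their principal place of business in Dunford, not Corwick. Not satisfied.
  → At least one condition fails; no jurisdiction.
The Circuit Court of Dunford:
  (a) The plaintiff resides in Zefmont, which is not Dunford — that alternative is enough. Met.
  (b) Vail Trading resides in Dunford, which satisfies one of the alternatives. Met.
  (c) The contract was executed in Dunford. Met.
  → The court has jurisdiction.
The Zefmont High Bench:
  (a) The amount in controversy is 15,700 dollars, which meets the USD 14,500 floor, which satisfies one of the alternatives. Satisfied.
  (b) The operative events occurred in Corwick, not Zefmont. Fails.
  (c) No such written consent has been filed; the contract was executed in Dunford, not Zefmont — no alternative holds. The proviso rescues it, though: the amount in controversy is USD 15,700, which meets the USD 10,000 floor. Satisfied.
  (d) Ciel Okafor resides in Zefmont. And the carve-out is inapplicable — the claim does not concern real property. Met.
  (e) The amount in controversy is $15,700, within the 250,000 dollars ceiling, which satisfies one of the alternatives. Condition met.
  → The court lacks jurisdiction.
Courts with jurisdiction: the Circuit Court of Dunford — 1 in total.

1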